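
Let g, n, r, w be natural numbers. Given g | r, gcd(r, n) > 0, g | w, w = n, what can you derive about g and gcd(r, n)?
g ≤ gcd(r, n)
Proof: Since w = n and g | w, g | n. Since g | r, g | gcd(r, n). Since gcd(r, n) > 0, g ≤ gcd(r, n).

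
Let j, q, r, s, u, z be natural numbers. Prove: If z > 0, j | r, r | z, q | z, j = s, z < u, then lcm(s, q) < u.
From j | r and r | z, j | z. Since j = s, s | z. q | z, so lcm(s, q) | z. Since z > 0, lcm(s, q) ≤ z. Since z < u, lcm(s, q) < u.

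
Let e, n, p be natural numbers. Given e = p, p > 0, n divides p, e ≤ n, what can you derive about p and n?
p = n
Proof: Because e = p and e ≤ n, p ≤ n. From n divides p and p > 0, n ≤ p. Since p ≤ n, p = n.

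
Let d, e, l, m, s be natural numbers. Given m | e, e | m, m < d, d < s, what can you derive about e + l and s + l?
e + l < s + l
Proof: Since m | e and e | m, m = e. m < d and d < s, hence m < s. Since m = e, e < s. Then e + l < s + l.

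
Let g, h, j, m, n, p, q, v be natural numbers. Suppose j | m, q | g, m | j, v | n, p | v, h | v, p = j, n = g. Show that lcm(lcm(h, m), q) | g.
Since j | m and m | j, j = m. p = j, so p = m. Since p | v, m | v. h | v, so lcm(h, m) | v. n = g and v | n, hence v | g. Since lcm(h, m) | v, lcm(h, m) | g. From q | g, lcm(lcm(h, m), q) | g.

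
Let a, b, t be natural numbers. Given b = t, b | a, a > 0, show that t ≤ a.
Because b | a and a > 0, b ≤ a. b = t, so t ≤ a.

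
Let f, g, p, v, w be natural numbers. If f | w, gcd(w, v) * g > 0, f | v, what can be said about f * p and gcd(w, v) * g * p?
f * p ≤ gcd(w, v) * g * p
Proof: f | w and f | v, therefore f | gcd(w, v). Then f | gcd(w, v) * g. gcd(w, v) * g > 0, so f ≤ gcd(w, v) * g. Then f * p ≤ gcd(w, v) * g * p.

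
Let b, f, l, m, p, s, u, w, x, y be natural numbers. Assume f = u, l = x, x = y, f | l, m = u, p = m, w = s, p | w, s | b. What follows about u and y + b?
u | y + b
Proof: l = x and x = y, therefore l = y. f | l, so f | y. From f = u, u | y. w = s and p | w, hence p | s. Because p = m, m | s. s | b, so m | b. m = u, so u | b. u | y, so u | y + b.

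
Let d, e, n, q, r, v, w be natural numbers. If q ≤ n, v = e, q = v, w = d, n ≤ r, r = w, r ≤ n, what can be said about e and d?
e ≤ d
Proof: r = w and w = d, so r = d. n ≤ r and r ≤ n, hence n = r. q ≤ n, so q ≤ r. Because q = v, v ≤ r. v = e, so e ≤ r. Since r = d, e ≤ d.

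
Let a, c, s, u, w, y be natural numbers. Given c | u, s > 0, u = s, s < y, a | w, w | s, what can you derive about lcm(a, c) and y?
lcm(a, c) < y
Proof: a | w and w | s, thus a | s. u = s and c | u, so c | s. a | s, so lcm(a, c) | s. Since s > 0, lcm(a, c) ≤ s. s < y, so lcm(a, c) < y.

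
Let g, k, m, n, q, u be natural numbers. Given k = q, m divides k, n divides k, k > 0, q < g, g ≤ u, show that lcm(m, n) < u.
m divides k and n divides k, so lcm(m, n) divides k. k > 0, so lcm(m, n) ≤ k. Since k = q, lcm(m, n) ≤ q. Since q < g and g ≤ u, q < u. lcm(m, n) ≤ q, so lcm(m, n) < u.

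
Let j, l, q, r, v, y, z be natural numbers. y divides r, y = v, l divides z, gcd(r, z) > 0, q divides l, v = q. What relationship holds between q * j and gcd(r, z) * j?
q * j ≤ gcd(r, z) * j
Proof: y = v and v = q, hence y = q. y divides r, so q divides r. q divides l and l divides z, hence q divides z. Since q divides r, q divides gcd(r, z). gcd(r, z) > 0, so q ≤ gcd(r, z). By multiplying by a non-negative, q * j ≤ gcd(r, z) * j.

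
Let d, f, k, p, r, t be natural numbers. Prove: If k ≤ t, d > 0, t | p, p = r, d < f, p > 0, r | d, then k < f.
Because t | p and p > 0, t ≤ p. Since k ≤ t, k ≤ p. Since p = r, k ≤ r. r | d and d > 0, therefore r ≤ d. d < f, so r < f. Since k ≤ r, k < f.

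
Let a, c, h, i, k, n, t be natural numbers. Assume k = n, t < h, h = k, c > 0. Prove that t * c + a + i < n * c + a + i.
h = k and k = n, so h = n. Since t < h, t < n. c > 0, so t * c < n * c. Then t * c + a < n * c + a. Then t * c + a + i < n * c + a + i.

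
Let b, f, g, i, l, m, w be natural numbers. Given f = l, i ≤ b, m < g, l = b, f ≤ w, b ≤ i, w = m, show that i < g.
From b ≤ i and i ≤ b, b = i. l = b, so l = i. f = l and f ≤ w, thus l ≤ w. Since w = m, l ≤ m. Since l = i, i ≤ m. m < g, so i < g.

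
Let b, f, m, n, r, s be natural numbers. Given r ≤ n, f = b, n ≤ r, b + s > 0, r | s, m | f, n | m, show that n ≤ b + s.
n | m and m | f, so n | f. f = b, so n | b. From r ≤ n and n ≤ r, r = n. Since r | s, n | s. Since n | b, n | b + s. Since b + s > 0, n ≤ b + s.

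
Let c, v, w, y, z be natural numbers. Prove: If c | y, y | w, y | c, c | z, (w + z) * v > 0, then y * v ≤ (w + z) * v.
c | y and y | c, hence c = y. c | z, so y | z. Since y | w, y | w + z. Then y * v | (w + z) * v. Since (w + z) * v > 0, y * v ≤ (w + z) * v.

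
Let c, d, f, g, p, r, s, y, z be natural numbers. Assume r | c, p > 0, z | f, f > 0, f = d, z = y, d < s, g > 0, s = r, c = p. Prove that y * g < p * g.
Since z | f and f > 0, z ≤ f. Since f = d, z ≤ d. s = r and d < s, therefore d < r. Since z ≤ d, z < r. Since z = y, y < r. Since c = p and r | c, r | p. p > 0, so r ≤ p. From y < r, y < p. g > 0, so y * g < p * g.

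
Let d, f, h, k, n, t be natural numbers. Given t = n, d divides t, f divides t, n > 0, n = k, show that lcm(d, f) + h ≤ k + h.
d divides t and f divides t, hence lcm(d, f) divides t. t = n, so lcm(d, f) divides n. Because n > 0, lcm(d, f) ≤ n. Since n = k, lcm(d, f) ≤ k. Then lcm(d, f) + h ≤ k + h.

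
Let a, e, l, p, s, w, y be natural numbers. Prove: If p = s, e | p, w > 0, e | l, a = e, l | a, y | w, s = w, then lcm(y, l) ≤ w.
p = s and s = w, hence p = w. a = e and l | a, so l | e. Since e | l, e = l. Since e | p, l | p. p = w, so l | w. y | w, so lcm(y, l) | w. w > 0, so lcm(y, l) ≤ w.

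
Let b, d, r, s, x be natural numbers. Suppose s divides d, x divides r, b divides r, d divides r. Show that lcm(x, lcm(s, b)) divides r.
From s divides d and d divides r, s divides r. b divides r, so lcm(s, b) divides r. Since x divides r, lcm(x, lcm(s, b)) divides r.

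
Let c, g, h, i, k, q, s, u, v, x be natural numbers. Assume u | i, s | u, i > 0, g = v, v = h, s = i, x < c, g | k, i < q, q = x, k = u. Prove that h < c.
g = v and v = h, therefore g = h. From s = i and s | u, i | u. From u | i, u = i. k = u and g | k, hence g | u. From u = i, g | i. i > 0, so g ≤ i. q = x and i < q, therefore i < x. Since g ≤ i, g < x. Since g = h, h < x. Since x < c, h < c.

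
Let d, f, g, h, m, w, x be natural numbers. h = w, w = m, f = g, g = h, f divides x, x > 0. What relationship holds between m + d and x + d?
m + d ≤ x + d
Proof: Because h = w and w = m, h = m. Since f = g and g = h, f = h. From f divides x, h divides x. Since x > 0, h ≤ x. Since h = m, m ≤ x. Then m + d ≤ x + d.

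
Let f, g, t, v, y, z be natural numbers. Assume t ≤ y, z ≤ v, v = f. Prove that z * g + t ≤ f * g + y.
From v = f and z ≤ v, z ≤ f. Then z * g ≤ f * g. Since t ≤ y, z * g + t ≤ f * g + y.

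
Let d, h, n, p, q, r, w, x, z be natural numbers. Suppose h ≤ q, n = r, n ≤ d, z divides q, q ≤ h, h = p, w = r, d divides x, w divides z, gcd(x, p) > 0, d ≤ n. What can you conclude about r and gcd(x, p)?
r ≤ gcd(x, p)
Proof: d ≤ n and n ≤ d, so d = n. n = r, so d = r. Since d divides x, r divides x. Since q ≤ h and h ≤ q, q = h. h = p, so q = p. Since z divides q, z divides p. From w divides z, w divides p. w = r, so r divides p. Since r divides x, r divides gcd(x, p). gcd(x, p) > 0, so r ≤ gcd(x, p).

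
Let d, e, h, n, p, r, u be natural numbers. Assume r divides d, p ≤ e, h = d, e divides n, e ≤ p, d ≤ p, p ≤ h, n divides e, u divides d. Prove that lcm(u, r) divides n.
h = d and p ≤ h, hence p ≤ d. Since d ≤ p, d = p. Because p ≤ e and e ≤ p, p = e. d = p, so d = e. From e divides n and n divides e, e = n. Since d = e, d = n. From u divides d and r divides d, lcm(u, r) divides d. Since d = n, lcm(u, r) divides n.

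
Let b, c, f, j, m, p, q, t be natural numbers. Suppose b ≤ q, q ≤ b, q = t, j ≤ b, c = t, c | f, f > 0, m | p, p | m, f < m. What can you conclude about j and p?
j < p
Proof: b ≤ q and q ≤ b, thus b = q. From q = t, b = t. j ≤ b, so j ≤ t. c = t and c | f, thus t | f. f > 0, so t ≤ f. j ≤ t, so j ≤ f. m | p and p | m, hence m = p. Because f < m, f < p. Since j ≤ f, j < p.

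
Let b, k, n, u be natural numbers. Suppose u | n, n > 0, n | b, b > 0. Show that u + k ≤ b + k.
Because u | n and n > 0, u ≤ n. n | b and b > 0, thus n ≤ b. Since u ≤ n, u ≤ b. Then u + k ≤ b + k.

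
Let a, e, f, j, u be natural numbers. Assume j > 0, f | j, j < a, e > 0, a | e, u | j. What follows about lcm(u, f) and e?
lcm(u, f) < e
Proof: u | j and f | j, hence lcm(u, f) | j. j > 0, so lcm(u, f) ≤ j. a | e and e > 0, so a ≤ e. j < a, so j < e. Since lcm(u, f) ≤ j, lcm(u, f) < e.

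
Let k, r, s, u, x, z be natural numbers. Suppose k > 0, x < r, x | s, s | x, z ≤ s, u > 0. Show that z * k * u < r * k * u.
x | s and s | x, thus x = s. x < r, so s < r. Because z ≤ s, z < r. From k > 0, z * k < r * k. u > 0, so z * k * u < r * k * u.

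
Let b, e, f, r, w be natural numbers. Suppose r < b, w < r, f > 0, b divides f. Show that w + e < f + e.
w < r and r < b, thus w < b. b divides f and f > 0, thus b ≤ f. Because w < b, w < f. Then w + e < f + e.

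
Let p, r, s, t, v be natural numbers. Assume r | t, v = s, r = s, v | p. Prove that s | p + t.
Because v = s and v | p, s | p. r = s and r | t, hence s | t. Because s | p, s | p + t.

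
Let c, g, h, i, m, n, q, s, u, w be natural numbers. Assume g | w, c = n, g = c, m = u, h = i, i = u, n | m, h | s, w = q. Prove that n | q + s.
g = c and c = n, therefore g = n. w = q and g | w, therefore g | q. g = n, so n | q. m = u and n | m, therefore n | u. From h = i and h | s, i | s. Since i = u, u | s. Since n | u, n | s. Since n | q, n | q + s.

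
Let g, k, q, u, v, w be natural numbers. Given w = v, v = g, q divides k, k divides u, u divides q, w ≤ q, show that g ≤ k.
w = v and v = g, hence w = g. k divides u and u divides q, so k divides q. Since q divides k, q = k. w ≤ q, so w ≤ k. From w = g, g ≤ k.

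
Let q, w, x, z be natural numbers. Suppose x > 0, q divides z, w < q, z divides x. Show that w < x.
Because q divides z and z divides x, q divides x. x > 0, so q ≤ x. w < q, so w < x.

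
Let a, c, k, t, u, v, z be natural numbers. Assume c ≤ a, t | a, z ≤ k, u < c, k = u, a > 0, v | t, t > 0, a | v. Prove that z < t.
k = u and z ≤ k, so z ≤ u. From a | v and v | t, a | t. t > 0, so a ≤ t. Since t | a and a > 0, t ≤ a. Since a ≤ t, a = t. u < c and c ≤ a, hence u < a. Since a = t, u < t. z ≤ u, so z < t.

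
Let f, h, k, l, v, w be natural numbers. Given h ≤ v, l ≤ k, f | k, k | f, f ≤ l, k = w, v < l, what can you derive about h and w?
h < w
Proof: Since f | k and k | f, f = k. f ≤ l, so k ≤ l. Since l ≤ k, l = k. Since k = w, l = w. Because v < l, v < w. h ≤ v, so h < w.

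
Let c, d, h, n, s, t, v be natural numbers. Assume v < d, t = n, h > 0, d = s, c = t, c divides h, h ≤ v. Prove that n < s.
c = t and t = n, hence c = n. c divides h, so n divides h. Since h > 0, n ≤ h. d = s and v < d, so v < s. h ≤ v, so h < s. n ≤ h, so n < s.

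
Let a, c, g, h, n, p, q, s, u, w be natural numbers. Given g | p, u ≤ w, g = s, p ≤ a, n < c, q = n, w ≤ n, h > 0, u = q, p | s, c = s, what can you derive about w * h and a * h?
w * h < a * h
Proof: Since g = s and g | p, s | p. p | s, so s = p. c = s, so c = p. From u = q and u ≤ w, q ≤ w. Since q = n, n ≤ w. w ≤ n, so n = w. n < c, so w < c. c = p, so w < p. Since p ≤ a, w < a. From h > 0, w * h < a * h.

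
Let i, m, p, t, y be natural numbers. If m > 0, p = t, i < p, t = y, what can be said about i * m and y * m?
i * m < y * m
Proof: Because p = t and t = y, p = y. Since i < p, i < y. m > 0, so i * m < y * m.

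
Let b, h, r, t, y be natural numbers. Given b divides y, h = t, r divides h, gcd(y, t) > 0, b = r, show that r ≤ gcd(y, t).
b = r and b divides y, so r divides y. h = t and r divides h, so r divides t. Since r divides y, r divides gcd(y, t). gcd(y, t) > 0, so r ≤ gcd(y, t).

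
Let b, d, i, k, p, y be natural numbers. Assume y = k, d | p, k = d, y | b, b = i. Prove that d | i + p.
y = k and k = d, so y = d. b = i and y | b, therefore y | i. Since y = d, d | i. Since d | p, d | i + p.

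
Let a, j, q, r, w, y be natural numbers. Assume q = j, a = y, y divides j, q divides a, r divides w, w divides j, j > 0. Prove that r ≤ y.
a = y and q divides a, therefore q divides y. q = j, so j divides y. Since y divides j, j = y. r divides w and w divides j, so r divides j. j > 0, so r ≤ j. j = y, so r ≤ y.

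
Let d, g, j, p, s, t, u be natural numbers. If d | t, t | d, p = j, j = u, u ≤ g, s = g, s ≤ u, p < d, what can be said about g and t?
g < t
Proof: From d | t and t | d, d = t. p = j and j = u, so p = u. Since s = g and s ≤ u, g ≤ u. Since u ≤ g, u = g. Since p = u, p = g. Since p < d, g < d. d = t, so g < t.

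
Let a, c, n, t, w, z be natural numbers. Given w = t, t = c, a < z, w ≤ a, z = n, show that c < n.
Since w = t and w ≤ a, t ≤ a. Because z = n and a < z, a < n. t ≤ a, so t < n. From t = c, c < n.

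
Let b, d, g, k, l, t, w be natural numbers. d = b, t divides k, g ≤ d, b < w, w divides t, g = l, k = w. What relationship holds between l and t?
l < t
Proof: k = w and t divides k, so t divides w. w divides t, so w = t. d = b and g ≤ d, therefore g ≤ b. Because b < w, g < w. g = l, so l < w. w = t, so l < t.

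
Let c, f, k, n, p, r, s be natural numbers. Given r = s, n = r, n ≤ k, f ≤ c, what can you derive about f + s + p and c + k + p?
f + s + p ≤ c + k + p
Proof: n = r and r = s, therefore n = s. Since n ≤ k, s ≤ k. Then s + p ≤ k + p. Because f ≤ c, f + s + p ≤ c + k + p.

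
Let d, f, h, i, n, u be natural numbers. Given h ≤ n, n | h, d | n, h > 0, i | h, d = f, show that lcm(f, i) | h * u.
n | h and h > 0, so n ≤ h. Since h ≤ n, n = h. From d | n, d | h. Since d = f, f | h. i | h, so lcm(f, i) | h. Then lcm(f, i) | h * u.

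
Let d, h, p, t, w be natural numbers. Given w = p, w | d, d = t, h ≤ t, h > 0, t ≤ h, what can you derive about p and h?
p ≤ h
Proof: t ≤ h and h ≤ t, thus t = h. d = t and w | d, so w | t. w = p, so p | t. t = h, so p | h. Since h > 0, p ≤ h.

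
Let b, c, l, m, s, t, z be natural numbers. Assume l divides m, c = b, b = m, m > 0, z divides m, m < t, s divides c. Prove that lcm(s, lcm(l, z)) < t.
c = b and s divides c, so s divides b. Since b = m, s divides m. Because l divides m and z divides m, lcm(l, z) divides m. Since s divides m, lcm(s, lcm(l, z)) divides m. m > 0, so lcm(s, lcm(l, z)) ≤ m. Since m < t, lcm(s, lcm(l, z)) < t.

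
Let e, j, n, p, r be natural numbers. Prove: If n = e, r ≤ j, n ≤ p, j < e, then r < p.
Because r ≤ j and j < e, r < e. n = e and n ≤ p, therefore e ≤ p. Since r < e, r < p.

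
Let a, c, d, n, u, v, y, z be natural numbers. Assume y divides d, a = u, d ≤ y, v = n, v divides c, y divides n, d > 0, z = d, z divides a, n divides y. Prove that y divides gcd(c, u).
n divides y and y divides n, hence n = y. v = n, so v = y. Since v divides c, y divides c. y divides d and d > 0, hence y ≤ d. Since d ≤ y, d = y. z = d, so z = y. Since a = u and z divides a, z divides u. z = y, so y divides u. y divides c, so y divides gcd(c, u).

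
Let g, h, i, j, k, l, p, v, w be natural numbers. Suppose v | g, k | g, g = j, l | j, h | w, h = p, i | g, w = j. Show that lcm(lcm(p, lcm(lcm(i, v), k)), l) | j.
h = p and h | w, thus p | w. w = j, so p | j. i | g and v | g, thus lcm(i, v) | g. k | g, so lcm(lcm(i, v), k) | g. Since g = j, lcm(lcm(i, v), k) | j. p | j, so lcm(p, lcm(lcm(i, v), k)) | j. Since l | j, lcm(lcm(p, lcm(lcm(i, v), k)), l) | j.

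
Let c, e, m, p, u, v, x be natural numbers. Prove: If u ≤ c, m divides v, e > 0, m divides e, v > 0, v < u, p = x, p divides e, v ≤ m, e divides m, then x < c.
m divides v and v > 0, therefore m ≤ v. v ≤ m, so m = v. From e divides m and m divides e, e = m. p = x and p divides e, thus x divides e. Since e > 0, x ≤ e. e = m, so x ≤ m. m = v, so x ≤ v. Since v < u and u ≤ c, v < c. Since x ≤ v, x < c.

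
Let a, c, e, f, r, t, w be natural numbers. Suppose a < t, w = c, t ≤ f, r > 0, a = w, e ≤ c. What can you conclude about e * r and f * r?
e * r < f * r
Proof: Because a = w and a < t, w < t. w = c, so c < t. e ≤ c, so e < t. Since t ≤ f, e < f. Because r > 0, e * r < f * r.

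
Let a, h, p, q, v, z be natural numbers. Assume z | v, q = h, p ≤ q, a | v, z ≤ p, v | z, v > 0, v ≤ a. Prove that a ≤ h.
z | v and v | z, therefore z = v. a | v and v > 0, so a ≤ v. v ≤ a, so v = a. Since z = v, z = a. q = h and p ≤ q, thus p ≤ h. From z ≤ p, z ≤ h. Since z = a, a ≤ h.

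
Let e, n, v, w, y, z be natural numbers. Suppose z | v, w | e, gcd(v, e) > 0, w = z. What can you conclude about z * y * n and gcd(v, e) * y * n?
z * y * n ≤ gcd(v, e) * y * n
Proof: w = z and w | e, thus z | e. z | v, so z | gcd(v, e). Since gcd(v, e) > 0, z ≤ gcd(v, e). Then z * y ≤ gcd(v, e) * y. Then z * y * n ≤ gcd(v, e) * y * n.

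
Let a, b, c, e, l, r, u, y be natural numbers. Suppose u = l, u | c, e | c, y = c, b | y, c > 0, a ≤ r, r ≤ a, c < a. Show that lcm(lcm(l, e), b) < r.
u = l and u | c, thus l | c. e | c, so lcm(l, e) | c. From y = c and b | y, b | c. Because lcm(l, e) | c, lcm(lcm(l, e), b) | c. c > 0, so lcm(lcm(l, e), b) ≤ c. a ≤ r and r ≤ a, hence a = r. Since c < a, c < r. Since lcm(lcm(l, e), b) ≤ c, lcm(lcm(l, e), b) < r.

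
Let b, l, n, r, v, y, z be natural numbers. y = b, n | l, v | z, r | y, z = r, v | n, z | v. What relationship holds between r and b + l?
r | b + l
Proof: From y = b and r | y, r | b. Since v | z and z | v, v = z. z = r, so v = r. v | n and n | l, thus v | l. Since v = r, r | l. Since r | b, r | b + l.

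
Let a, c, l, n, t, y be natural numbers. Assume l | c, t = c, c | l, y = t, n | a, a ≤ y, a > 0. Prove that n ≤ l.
n | a and a > 0, so n ≤ a. y = t and t = c, hence y = c. c | l and l | c, so c = l. Since y = c, y = l. a ≤ y, so a ≤ l. n ≤ a, so n ≤ l.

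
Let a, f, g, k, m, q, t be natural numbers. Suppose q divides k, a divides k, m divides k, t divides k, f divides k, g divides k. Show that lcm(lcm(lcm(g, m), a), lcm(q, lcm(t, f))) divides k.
g divides k and m divides k, therefore lcm(g, m) divides k. Since a divides k, lcm(lcm(g, m), a) divides k. t divides k and f divides k, therefore lcm(t, f) divides k. q divides k, so lcm(q, lcm(t, f)) divides k. lcm(lcm(g, m), a) divides k, so lcm(lcm(lcm(g, m), a), lcm(q, lcm(t, f))) divides k.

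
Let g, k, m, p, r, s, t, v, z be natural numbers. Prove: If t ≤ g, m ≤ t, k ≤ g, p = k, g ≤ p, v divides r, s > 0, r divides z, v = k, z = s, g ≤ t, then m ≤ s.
p = k and g ≤ p, thus g ≤ k. Since k ≤ g, k = g. g ≤ t and t ≤ g, therefore g = t. Since k = g, k = t. v divides r and r divides z, so v divides z. v = k, so k divides z. z = s, so k divides s. k = t, so t divides s. s > 0, so t ≤ s. m ≤ t, so m ≤ s.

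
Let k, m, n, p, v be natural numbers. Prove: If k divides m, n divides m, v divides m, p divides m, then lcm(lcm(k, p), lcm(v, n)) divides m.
k divides m and p divides m, so lcm(k, p) divides m. v divides m and n divides m, thus lcm(v, n) divides m. lcm(k, p) divides m, so lcm(lcm(k, p), lcm(v, n)) divides m.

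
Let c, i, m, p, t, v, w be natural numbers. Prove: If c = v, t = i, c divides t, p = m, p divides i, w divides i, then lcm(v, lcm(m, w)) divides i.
t = i and c divides t, thus c divides i. c = v, so v divides i. Since p = m and p divides i, m divides i. Since w divides i, lcm(m, w) divides i. Since v divides i, lcm(v, lcm(m, w)) divides i.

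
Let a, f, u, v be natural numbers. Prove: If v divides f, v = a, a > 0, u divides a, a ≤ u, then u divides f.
u divides a and a > 0, therefore u ≤ a. a ≤ u, so a = u. Since v = a, v = u. Since v divides f, u divides f.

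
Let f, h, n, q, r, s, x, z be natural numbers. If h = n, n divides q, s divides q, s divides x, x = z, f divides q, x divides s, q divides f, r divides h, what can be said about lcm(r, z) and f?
lcm(r, z) divides f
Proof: q divides f and f divides q, hence q = f. h = n and r divides h, hence r divides n. n divides q, so r divides q. s divides x and x divides s, therefore s = x. Since x = z, s = z. s divides q, so z divides q. Because r divides q, lcm(r, z) divides q. From q = f, lcm(r, z) divides f.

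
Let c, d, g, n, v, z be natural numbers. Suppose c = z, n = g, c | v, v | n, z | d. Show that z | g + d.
c | v and v | n, hence c | n. Since n = g, c | g. From c = z, z | g. z | d, so z | g + d.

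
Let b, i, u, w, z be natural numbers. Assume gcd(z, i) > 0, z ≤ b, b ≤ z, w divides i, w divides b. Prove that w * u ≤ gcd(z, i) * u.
b ≤ z and z ≤ b, thus b = z. Because w divides b, w divides z. From w divides i, w divides gcd(z, i). Since gcd(z, i) > 0, w ≤ gcd(z, i). By multiplying by a non-negative, w * u ≤ gcd(z, i) * u.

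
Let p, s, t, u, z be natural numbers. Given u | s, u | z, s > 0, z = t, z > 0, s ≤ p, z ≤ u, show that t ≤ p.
u | z and z > 0, thus u ≤ z. Since z ≤ u, u = z. z = t, so u = t. u | s and s > 0, hence u ≤ s. Since s ≤ p, u ≤ p. u = t, so t ≤ p.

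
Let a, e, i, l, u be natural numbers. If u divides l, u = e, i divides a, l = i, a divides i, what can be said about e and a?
e divides a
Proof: i divides a and a divides i, thus i = a. Since l = i, l = a. u = e and u divides l, therefore e divides l. Since l = a, e divides a.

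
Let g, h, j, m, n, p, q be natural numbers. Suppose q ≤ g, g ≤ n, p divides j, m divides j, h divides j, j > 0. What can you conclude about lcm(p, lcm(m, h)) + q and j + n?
lcm(p, lcm(m, h)) + q ≤ j + n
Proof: m divides j and h divides j, so lcm(m, h) divides j. Since p divides j, lcm(p, lcm(m, h)) divides j. j > 0, so lcm(p, lcm(m, h)) ≤ j. Since q ≤ g and g ≤ n, q ≤ n. Since lcm(p, lcm(m, h)) ≤ j, lcm(p, lcm(m, h)) + q ≤ j + n.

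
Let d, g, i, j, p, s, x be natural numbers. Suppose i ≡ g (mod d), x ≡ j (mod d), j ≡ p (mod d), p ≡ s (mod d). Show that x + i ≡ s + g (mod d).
x ≡ j (mod d) and j ≡ p (mod d), therefore x ≡ p (mod d). Since p ≡ s (mod d), x ≡ s (mod d). Since i ≡ g (mod d), x + i ≡ s + g (mod d).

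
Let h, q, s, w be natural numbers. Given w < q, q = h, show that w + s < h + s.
q = h and w < q, so w < h. Then w + s < h + s.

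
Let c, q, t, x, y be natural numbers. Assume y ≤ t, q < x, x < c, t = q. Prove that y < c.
t = q and y ≤ t, therefore y ≤ q. Since q < x and x < c, q < c. y ≤ q, so y < c.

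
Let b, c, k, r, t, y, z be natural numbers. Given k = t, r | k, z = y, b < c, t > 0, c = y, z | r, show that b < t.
c = y and b < c, therefore b < y. z = y and z | r, thus y | r. k = t and r | k, therefore r | t. Because y | r, y | t. t > 0, so y ≤ t. b < y, so b < t.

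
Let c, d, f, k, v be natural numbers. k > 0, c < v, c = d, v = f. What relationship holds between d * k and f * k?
d * k < f * k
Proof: v = f and c < v, thus c < f. Since c = d, d < f. Since k > 0, d * k < f * k.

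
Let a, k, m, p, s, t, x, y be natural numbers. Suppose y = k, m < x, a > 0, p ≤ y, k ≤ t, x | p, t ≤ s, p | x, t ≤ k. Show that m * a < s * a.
x | p and p | x, so x = p. Since m < x, m < p. y = k and p ≤ y, so p ≤ k. Because t ≤ k and k ≤ t, t = k. t ≤ s, so k ≤ s. Since p ≤ k, p ≤ s. m < p, so m < s. a > 0, so m * a < s * a.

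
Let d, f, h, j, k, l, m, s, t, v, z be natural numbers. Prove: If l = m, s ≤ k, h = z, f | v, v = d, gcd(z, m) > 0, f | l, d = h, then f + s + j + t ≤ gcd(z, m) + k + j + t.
Since d = h and h = z, d = z. Since v = d and f | v, f | d. Since d = z, f | z. l = m and f | l, therefore f | m. Since f | z, f | gcd(z, m). Since gcd(z, m) > 0, f ≤ gcd(z, m). s ≤ k, thus s + j ≤ k + j. f ≤ gcd(z, m), so f + s + j ≤ gcd(z, m) + k + j. Then f + s + j + t ≤ gcd(z, m) + k + j + t.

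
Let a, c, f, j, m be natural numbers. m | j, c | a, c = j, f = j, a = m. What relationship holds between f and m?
f = m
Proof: Because c = j and c | a, j | a. Since a = m, j | m. Since m | j, j = m. Since f = j, f = m.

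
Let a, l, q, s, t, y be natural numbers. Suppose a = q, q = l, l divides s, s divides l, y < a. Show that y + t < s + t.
a = q and q = l, therefore a = l. l divides s and s divides l, hence l = s. Since a = l, a = s. y < a, so y < s. Then y + t < s + t.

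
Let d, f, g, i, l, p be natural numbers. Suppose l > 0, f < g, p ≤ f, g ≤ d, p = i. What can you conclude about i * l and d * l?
i * l < d * l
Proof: p ≤ f and f < g, thus p < g. Since p = i, i < g. Since g ≤ d, i < d. Since l > 0, by multiplying by a positive, i * l < d * l.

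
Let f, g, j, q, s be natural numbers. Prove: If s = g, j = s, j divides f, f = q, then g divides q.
Since j = s and s = g, j = g. f = q and j divides f, so j divides q. j = g, so g divides q.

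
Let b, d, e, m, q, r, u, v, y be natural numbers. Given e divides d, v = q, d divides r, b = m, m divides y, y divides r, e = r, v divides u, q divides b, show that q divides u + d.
From v = q and v divides u, q divides u. e = r and e divides d, therefore r divides d. d divides r, so r = d. Because b = m and q divides b, q divides m. From m divides y, q divides y. y divides r, so q divides r. Since r = d, q divides d. Since q divides u, q divides u + d.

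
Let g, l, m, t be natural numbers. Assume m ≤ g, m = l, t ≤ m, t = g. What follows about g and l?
g = l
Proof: Because t = g and t ≤ m, g ≤ m. Because m ≤ g, g = m. m = l, so g = l.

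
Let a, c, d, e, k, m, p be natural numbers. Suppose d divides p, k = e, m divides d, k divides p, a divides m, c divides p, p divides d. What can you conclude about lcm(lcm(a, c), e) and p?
lcm(lcm(a, c), e) divides p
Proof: Because d divides p and p divides d, d = p. a divides m and m divides d, so a divides d. Since d = p, a divides p. Since c divides p, lcm(a, c) divides p. k = e and k divides p, thus e divides p. lcm(a, c) divides p, so lcm(lcm(a, c), e) divides p.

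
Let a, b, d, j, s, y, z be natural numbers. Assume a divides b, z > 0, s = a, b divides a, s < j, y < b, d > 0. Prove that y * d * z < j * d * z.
a divides b and b divides a, therefore a = b. s = a, so s = b. s < j, so b < j. Since y < b, y < j. Since d > 0, by multiplying by a positive, y * d < j * d. From z > 0, by multiplying by a positive, y * d * z < j * d * z.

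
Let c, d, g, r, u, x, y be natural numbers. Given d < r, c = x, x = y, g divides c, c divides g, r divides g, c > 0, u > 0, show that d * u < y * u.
Because c = x and x = y, c = y. g divides c and c divides g, hence g = c. Since r divides g, r divides c. Since c > 0, r ≤ c. c = y, so r ≤ y. Since d < r, d < y. Combined with u > 0, by multiplying by a positive, d * u < y * u.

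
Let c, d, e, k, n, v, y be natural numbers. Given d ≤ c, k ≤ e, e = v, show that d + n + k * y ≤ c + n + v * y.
d ≤ c, so d + n ≤ c + n. From e = v and k ≤ e, k ≤ v. By multiplying by a non-negative, k * y ≤ v * y. d + n ≤ c + n, so d + n + k * y ≤ c + n + v * y.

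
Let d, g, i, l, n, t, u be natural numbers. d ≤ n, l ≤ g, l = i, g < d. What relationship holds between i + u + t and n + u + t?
i + u + t < n + u + t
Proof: Because l = i and l ≤ g, i ≤ g. g < d and d ≤ n, thus g < n. Because i ≤ g, i < n. Then i + u < n + u. Then i + u + t < n + u + t.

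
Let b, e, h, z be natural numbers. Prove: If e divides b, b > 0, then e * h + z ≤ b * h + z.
Because e divides b and b > 0, e ≤ b. By multiplying by a non-negative, e * h ≤ b * h. Then e * h + z ≤ b * h + z.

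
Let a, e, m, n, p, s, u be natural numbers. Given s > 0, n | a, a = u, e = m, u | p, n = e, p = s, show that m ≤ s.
From n = e and e = m, n = m. a = u and n | a, so n | u. p = s and u | p, thus u | s. Since n | u, n | s. Since n = m, m | s. s > 0, so m ≤ s.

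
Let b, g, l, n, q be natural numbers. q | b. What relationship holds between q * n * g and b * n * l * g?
q * n * g | b * n * l * g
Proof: Because q | b, q * n | b * n. Then q * n | b * n * l. Then q * n * g | b * n * l * g.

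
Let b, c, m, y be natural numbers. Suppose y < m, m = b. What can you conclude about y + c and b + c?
y + c < b + c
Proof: Because m = b and y < m, y < b. Then y + c < b + c.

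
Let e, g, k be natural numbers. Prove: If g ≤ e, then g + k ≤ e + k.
g ≤ e. By adding to both sides, g + k ≤ e + k.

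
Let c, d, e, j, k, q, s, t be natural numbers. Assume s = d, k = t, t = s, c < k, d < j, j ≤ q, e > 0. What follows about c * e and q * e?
c * e < q * e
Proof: k = t and t = s, hence k = s. c < k, so c < s. s = d, so c < d. Since d < j, c < j. j ≤ q, so c < q. Since e > 0, c * e < q * e.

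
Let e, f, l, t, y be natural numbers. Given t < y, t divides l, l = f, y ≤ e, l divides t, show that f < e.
t divides l and l divides t, thus t = l. Since l = f, t = f. Because t < y and y ≤ e, t < e. t = f, so f < e.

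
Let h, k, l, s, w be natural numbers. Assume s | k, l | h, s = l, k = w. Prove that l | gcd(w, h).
k = w and s | k, therefore s | w. From s = l, l | w. Since l | h, l | gcd(w, h).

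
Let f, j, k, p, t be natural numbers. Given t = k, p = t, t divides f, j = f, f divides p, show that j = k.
p = t and f divides p, hence f divides t. Because t divides f, f = t. j = f, so j = t. Since t = k, j = k.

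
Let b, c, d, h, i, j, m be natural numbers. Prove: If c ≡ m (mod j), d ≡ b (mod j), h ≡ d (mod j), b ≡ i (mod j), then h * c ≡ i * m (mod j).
h ≡ d (mod j) and d ≡ b (mod j), hence h ≡ b (mod j). From b ≡ i (mod j), h ≡ i (mod j). Since c ≡ m (mod j), h * c ≡ i * m (mod j).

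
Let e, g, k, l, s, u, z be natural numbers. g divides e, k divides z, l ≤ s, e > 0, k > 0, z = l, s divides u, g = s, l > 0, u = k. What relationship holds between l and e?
l ≤ e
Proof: u = k and s divides u, therefore s divides k. From k > 0, s ≤ k. Because z = l and k divides z, k divides l. Because l > 0, k ≤ l. Since s ≤ k, s ≤ l. l ≤ s, so s = l. Because g divides e and e > 0, g ≤ e. Since g = s, s ≤ e. Since s = l, l ≤ e.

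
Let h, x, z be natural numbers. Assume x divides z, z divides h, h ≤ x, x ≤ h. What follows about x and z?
x = z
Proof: h ≤ x and x ≤ h, so h = x. z divides h, so z divides x. Since x divides z, z = x. Then x = z.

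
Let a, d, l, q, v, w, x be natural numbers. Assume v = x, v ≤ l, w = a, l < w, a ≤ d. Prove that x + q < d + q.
Because v = x and v ≤ l, x ≤ l. w = a and l < w, thus l < a. Since a ≤ d, l < d. x ≤ l, so x < d. Then x + q < d + q.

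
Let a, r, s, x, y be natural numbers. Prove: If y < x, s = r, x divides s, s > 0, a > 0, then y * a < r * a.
Because x divides s and s > 0, x ≤ s. s = r, so x ≤ r. Since y < x, y < r. Since a > 0, by multiplying by a positive, y * a < r * a.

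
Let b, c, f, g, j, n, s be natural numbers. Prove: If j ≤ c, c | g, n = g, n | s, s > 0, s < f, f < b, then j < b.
n = g and n | s, so g | s. c | g, so c | s. Since s > 0, c ≤ s. From j ≤ c, j ≤ s. Because s < f and f < b, s < b. j ≤ s, so j < b.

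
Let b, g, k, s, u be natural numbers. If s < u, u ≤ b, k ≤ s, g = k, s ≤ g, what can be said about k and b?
k < b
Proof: Since g = k and s ≤ g, s ≤ k. k ≤ s, so s = k. Because s < u and u ≤ b, s < b. Since s = k, k < b.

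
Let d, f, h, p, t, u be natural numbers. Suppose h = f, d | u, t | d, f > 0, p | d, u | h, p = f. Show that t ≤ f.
From h = f and u | h, u | f. d | u, so d | f. p = f and p | d, therefore f | d. d | f, so d = f. t | d, so t | f. Since f > 0, t ≤ f.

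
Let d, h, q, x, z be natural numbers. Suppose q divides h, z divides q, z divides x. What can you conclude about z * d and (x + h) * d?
z * d divides (x + h) * d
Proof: Because z divides q and q divides h, z divides h. z divides x, so z divides x + h. Then z * d divides (x + h) * d.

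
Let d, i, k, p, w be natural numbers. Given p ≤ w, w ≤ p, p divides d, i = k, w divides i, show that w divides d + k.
Since p ≤ w and w ≤ p, p = w. Since p divides d, w divides d. i = k and w divides i, hence w divides k. w divides d, so w divides d + k.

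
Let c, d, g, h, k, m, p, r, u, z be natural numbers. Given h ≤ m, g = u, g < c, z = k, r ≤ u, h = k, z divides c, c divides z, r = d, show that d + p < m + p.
From c divides z and z divides c, c = z. Since z = k, c = k. Since g = u and g < c, u < c. Since c = k, u < k. From h = k and h ≤ m, k ≤ m. u < k, so u < m. r ≤ u, so r < m. Because r = d, d < m. Then d + p < m + p.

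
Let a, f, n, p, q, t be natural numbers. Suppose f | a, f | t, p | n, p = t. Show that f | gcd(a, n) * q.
p = t and p | n, so t | n. From f | t, f | n. Since f | a, f | gcd(a, n). Then f | gcd(a, n) * q.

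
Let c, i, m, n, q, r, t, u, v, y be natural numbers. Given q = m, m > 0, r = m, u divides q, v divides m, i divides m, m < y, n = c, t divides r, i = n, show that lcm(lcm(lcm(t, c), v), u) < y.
r = m and t divides r, hence t divides m. Since i = n and n = c, i = c. Since i divides m, c divides m. Since t divides m, lcm(t, c) divides m. Since v divides m, lcm(lcm(t, c), v) divides m. From q = m and u divides q, u divides m. lcm(lcm(t, c), v) divides m, so lcm(lcm(lcm(t, c), v), u) divides m. m > 0, so lcm(lcm(lcm(t, c), v), u) ≤ m. Since m < y, lcm(lcm(lcm(t, c), v), u) < y.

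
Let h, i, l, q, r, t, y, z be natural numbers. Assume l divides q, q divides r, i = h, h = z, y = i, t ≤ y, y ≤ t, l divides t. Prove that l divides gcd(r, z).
l divides q and q divides r, hence l divides r. i = h and h = z, therefore i = z. t ≤ y and y ≤ t, therefore t = y. l divides t, so l divides y. Since y = i, l divides i. Since i = z, l divides z. Since l divides r, l divides gcd(r, z).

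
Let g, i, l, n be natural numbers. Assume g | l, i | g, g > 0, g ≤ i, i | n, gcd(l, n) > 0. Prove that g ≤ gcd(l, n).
i | g and g > 0, thus i ≤ g. g ≤ i, so i = g. i | n, so g | n. g | l, so g | gcd(l, n). gcd(l, n) > 0, so g ≤ gcd(l, n).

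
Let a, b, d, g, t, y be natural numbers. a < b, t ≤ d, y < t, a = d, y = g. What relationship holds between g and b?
g < b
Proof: y < t and t ≤ d, thus y < d. y = g, so g < d. a = d and a < b, thus d < b. g < d, so g < b.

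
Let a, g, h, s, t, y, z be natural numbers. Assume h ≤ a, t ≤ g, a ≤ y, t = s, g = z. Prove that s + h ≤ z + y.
From g = z and t ≤ g, t ≤ z. t = s, so s ≤ z. h ≤ a and a ≤ y, therefore h ≤ y. s ≤ z, so s + h ≤ z + y.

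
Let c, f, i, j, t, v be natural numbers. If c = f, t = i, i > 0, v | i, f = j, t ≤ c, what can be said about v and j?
v ≤ j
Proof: Since c = f and f = j, c = j. v | i and i > 0, hence v ≤ i. t = i and t ≤ c, so i ≤ c. v ≤ i, so v ≤ c. Since c = j, v ≤ j.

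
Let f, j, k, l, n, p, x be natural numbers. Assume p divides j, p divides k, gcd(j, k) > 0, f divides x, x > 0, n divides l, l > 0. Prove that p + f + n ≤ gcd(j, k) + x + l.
p divides j and p divides k, therefore p divides gcd(j, k). gcd(j, k) > 0, so p ≤ gcd(j, k). f divides x and x > 0, hence f ≤ x. Since p ≤ gcd(j, k), p + f ≤ gcd(j, k) + x. From n divides l and l > 0, n ≤ l. p + f ≤ gcd(j, k) + x, so p + f + n ≤ gcd(j, k) + x + l.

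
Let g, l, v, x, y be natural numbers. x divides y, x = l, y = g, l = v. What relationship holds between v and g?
v divides g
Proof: y = g and x divides y, thus x divides g. x = l, so l divides g. l = v, so v divides g.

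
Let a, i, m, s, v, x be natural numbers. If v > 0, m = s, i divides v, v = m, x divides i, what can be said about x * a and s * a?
x * a ≤ s * a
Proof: v = m and m = s, thus v = s. From x divides i and i divides v, x divides v. v > 0, so x ≤ v. v = s, so x ≤ s. By multiplying by a non-negative, x * a ≤ s * a.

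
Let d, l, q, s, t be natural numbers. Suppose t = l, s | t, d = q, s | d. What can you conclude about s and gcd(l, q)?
s | gcd(l, q)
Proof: t = l and s | t, thus s | l. From d = q and s | d, s | q. Because s | l, s | gcd(l, q).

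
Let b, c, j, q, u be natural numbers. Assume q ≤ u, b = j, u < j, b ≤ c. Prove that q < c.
Because q ≤ u and u < j, q < j. b = j and b ≤ c, therefore j ≤ c. From q < j, q < c.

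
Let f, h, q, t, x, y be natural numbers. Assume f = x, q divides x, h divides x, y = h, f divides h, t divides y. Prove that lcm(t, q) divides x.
f = x and f divides h, hence x divides h. Because h divides x, h = x. Since y = h, y = x. t divides y, so t divides x. q divides x, so lcm(t, q) divides x.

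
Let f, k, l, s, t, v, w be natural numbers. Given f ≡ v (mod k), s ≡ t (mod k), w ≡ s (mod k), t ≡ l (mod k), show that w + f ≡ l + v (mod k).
From w ≡ s (mod k) and s ≡ t (mod k), w ≡ t (mod k). From t ≡ l (mod k), w ≡ l (mod k). Because f ≡ v (mod k), by adding congruences, w + f ≡ l + v (mod k).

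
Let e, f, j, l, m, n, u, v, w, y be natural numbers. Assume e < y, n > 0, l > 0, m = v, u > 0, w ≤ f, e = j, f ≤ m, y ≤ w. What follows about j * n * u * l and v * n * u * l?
j * n * u * l < v * n * u * l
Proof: From e = j and e < y, j < y. y ≤ w, so j < w. w ≤ f and f ≤ m, so w ≤ m. j < w, so j < m. Since m = v, j < v. n > 0, so j * n < v * n. Since u > 0, j * n * u < v * n * u. Since l > 0, j * n * u * l < v * n * u * l.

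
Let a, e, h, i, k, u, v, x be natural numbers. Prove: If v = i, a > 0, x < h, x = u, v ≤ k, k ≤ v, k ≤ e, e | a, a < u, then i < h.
Since k ≤ v and v ≤ k, k = v. Since v = i, k = i. Since e | a and a > 0, e ≤ a. k ≤ e, so k ≤ a. Since k = i, i ≤ a. x = u and x < h, thus u < h. Because a < u, a < h. i ≤ a, so i < h.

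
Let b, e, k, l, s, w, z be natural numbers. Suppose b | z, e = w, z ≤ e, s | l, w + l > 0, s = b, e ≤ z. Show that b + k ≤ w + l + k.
z ≤ e and e ≤ z, hence z = e. e = w, so z = w. b | z, so b | w. Because s = b and s | l, b | l. From b | w, b | w + l. Since w + l > 0, b ≤ w + l. Then b + k ≤ w + l + k.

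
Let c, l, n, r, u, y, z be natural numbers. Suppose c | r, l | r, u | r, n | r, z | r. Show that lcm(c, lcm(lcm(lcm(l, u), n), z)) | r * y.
l | r and u | r, hence lcm(l, u) | r. n | r, so lcm(lcm(l, u), n) | r. z | r, so lcm(lcm(lcm(l, u), n), z) | r. Since c | r, lcm(c, lcm(lcm(lcm(l, u), n), z)) | r. Then lcm(c, lcm(lcm(lcm(l, u), n), z)) | r * y.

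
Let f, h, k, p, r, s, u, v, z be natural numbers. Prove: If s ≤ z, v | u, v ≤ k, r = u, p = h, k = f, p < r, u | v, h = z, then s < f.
p = h and h = z, hence p = z. Because p < r, z < r. Since r = u, z < u. Because s ≤ z, s < u. Since v | u and u | v, v = u. From v ≤ k, u ≤ k. Since k = f, u ≤ f. Because s < u, s < f.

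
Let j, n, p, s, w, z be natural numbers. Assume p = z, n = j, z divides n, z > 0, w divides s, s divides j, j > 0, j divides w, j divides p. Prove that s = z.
From j divides w and w divides s, j divides s. Because s divides j, s = j. p = z and j divides p, hence j divides z. Since z > 0, j ≤ z. From n = j and z divides n, z divides j. Since j > 0, z ≤ j. j ≤ z, so j = z. s = j, so s = z.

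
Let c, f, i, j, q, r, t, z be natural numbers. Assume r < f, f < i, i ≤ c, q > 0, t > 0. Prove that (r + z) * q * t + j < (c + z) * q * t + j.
r < f and f < i, hence r < i. Since i ≤ c, r < c. Then r + z < c + z. Combined with q > 0, by multiplying by a positive, (r + z) * q < (c + z) * q. Since t > 0, by multiplying by a positive, (r + z) * q * t < (c + z) * q * t. Then (r + z) * q * t + j < (c + z) * q * t + j.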